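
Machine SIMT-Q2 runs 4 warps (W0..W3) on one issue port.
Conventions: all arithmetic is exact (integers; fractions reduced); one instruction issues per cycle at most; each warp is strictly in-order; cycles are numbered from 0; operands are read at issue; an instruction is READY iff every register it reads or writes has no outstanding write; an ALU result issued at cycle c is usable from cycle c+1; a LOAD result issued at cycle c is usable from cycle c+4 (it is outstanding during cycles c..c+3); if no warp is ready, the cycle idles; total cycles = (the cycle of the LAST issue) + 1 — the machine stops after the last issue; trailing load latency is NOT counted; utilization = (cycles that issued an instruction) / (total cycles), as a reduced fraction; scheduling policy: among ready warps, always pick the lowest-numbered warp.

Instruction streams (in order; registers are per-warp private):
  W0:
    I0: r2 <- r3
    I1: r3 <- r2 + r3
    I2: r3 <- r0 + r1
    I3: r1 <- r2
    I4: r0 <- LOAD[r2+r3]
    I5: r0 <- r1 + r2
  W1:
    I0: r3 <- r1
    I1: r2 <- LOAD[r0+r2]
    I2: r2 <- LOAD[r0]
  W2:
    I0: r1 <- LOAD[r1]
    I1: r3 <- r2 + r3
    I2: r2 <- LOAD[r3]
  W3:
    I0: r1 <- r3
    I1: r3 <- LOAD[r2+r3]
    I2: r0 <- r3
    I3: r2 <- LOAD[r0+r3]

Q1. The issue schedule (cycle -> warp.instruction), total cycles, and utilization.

cycle 0: W0.I0
cycle 1: W0.I1
cycle 2: W0.I2
cycle 3: W0.I3
cycle 4: W0.I4
cycle 5: W1.I0
cycle 6: W1.I1
cycle 7: W2.I0
cycle 8: W0.I5
cycle 9: W2.I1
cycle 10: W1.I2
cycle 11: W2.I2
cycle 12: W3.I0
cycle 13: W3.I1
cycle 14: idle
cycle 15: idle
cycle 16: idle
cycle 17: W3.I2
cycle 18: W3.I3

Answer: 19 cycles, utilization 16/19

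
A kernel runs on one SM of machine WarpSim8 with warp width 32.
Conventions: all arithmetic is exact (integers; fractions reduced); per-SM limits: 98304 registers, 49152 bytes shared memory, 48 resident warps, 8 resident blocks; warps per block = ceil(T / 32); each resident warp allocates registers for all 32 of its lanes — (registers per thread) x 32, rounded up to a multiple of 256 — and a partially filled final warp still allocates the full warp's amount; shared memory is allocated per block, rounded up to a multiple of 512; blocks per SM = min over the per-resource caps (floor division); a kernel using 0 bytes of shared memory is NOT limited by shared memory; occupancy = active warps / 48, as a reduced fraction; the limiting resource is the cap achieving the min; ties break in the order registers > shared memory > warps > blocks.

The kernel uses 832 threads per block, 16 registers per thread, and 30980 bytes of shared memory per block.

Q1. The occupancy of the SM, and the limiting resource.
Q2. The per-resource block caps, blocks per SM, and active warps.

Answer: occupancy 13/24, limited by shared memory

registers: 7 blocks
shared memory: 1 block
warps: 1 block
blocks: 8 blocks

Answer: 1 block, 26 active warps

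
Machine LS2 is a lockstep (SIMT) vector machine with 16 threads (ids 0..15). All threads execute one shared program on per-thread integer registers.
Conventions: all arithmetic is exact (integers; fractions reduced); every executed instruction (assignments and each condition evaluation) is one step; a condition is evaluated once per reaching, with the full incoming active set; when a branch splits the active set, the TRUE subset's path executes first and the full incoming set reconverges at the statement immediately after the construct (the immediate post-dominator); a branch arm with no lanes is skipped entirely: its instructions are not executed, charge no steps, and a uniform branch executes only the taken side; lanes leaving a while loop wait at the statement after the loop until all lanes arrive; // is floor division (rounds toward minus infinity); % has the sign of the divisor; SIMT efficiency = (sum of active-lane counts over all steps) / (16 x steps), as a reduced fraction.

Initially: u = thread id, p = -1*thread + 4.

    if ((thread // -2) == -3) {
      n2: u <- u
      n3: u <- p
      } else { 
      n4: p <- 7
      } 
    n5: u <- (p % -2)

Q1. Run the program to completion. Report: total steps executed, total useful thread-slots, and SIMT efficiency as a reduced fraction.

Answer: 5 steps, 50 useful, 5/8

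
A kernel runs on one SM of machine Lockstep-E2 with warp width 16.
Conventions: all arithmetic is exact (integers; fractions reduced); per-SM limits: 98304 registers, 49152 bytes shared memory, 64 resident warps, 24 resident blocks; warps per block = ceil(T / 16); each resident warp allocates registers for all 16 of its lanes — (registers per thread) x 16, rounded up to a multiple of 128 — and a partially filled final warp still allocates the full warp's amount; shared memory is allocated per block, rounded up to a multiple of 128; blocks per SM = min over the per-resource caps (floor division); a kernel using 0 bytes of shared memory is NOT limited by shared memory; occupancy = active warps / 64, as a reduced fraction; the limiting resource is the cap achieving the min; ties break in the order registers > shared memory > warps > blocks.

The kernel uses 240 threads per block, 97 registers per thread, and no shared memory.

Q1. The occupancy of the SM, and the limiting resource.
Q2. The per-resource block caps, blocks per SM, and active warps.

Answer: occupancy 45/64, limited by registers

registers: 3 blocks
shared memory: no limit (kernel uses none)
warps: 4 blocks
blocks: 24 blocks

Answer: 3 blocks, 45 active warps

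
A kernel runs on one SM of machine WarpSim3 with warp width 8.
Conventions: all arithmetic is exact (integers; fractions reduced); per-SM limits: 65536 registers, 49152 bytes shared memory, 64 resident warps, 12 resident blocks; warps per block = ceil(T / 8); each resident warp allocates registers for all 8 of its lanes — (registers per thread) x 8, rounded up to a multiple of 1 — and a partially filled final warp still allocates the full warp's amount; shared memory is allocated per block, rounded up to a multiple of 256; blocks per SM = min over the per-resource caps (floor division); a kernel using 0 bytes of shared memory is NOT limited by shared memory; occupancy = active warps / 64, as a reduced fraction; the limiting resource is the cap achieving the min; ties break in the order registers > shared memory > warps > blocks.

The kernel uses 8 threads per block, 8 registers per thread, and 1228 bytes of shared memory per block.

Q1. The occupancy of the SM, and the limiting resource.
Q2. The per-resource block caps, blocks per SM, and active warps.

Answer: occupancy 3/16, limited by blocks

registers: 1024 blocks
shared memory: 38 blocks
warps: 64 blocks
blocks: 12 blocks

Answer: 12 blocks, 12 active warps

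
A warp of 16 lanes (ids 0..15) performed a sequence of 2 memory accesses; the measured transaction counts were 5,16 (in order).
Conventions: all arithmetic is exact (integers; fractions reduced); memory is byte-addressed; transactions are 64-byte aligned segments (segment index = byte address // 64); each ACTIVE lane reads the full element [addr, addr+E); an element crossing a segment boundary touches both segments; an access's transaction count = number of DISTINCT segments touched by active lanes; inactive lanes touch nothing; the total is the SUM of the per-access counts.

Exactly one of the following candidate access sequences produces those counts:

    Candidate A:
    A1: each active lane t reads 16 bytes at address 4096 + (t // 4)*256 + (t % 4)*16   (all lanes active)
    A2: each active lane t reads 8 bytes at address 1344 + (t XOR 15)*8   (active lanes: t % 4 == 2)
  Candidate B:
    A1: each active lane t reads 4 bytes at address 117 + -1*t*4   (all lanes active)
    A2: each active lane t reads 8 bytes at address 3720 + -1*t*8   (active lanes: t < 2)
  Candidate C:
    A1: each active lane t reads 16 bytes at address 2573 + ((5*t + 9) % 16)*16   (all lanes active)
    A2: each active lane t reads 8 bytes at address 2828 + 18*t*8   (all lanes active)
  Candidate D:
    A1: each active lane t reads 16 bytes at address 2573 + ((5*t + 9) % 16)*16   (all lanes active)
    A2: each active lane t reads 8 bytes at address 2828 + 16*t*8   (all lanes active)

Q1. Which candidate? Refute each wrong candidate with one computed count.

A: A1 gives 4 transactions, not 5
B: A1 gives 2 transactions, not 5
C: A2 gives 20 transactions, not 16
D: all counts match (5,16)

Answer: D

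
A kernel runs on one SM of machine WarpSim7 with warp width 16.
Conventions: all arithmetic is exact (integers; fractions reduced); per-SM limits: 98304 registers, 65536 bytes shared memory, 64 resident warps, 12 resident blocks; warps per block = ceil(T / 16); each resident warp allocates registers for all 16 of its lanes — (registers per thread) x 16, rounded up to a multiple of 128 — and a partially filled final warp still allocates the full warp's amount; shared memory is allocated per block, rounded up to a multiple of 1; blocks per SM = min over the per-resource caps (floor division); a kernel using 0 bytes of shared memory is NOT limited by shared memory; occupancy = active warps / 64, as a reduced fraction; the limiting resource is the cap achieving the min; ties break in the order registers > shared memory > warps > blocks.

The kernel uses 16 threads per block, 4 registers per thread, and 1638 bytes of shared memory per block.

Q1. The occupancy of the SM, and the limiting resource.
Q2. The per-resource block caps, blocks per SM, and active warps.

Answer: occupancy 3/16, limited by blocks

registers: 768 blocks
shared memory: 40 blocks
warps: 64 blocks
blocks: 12 blocks

Answer: 12 blocks, 12 active warps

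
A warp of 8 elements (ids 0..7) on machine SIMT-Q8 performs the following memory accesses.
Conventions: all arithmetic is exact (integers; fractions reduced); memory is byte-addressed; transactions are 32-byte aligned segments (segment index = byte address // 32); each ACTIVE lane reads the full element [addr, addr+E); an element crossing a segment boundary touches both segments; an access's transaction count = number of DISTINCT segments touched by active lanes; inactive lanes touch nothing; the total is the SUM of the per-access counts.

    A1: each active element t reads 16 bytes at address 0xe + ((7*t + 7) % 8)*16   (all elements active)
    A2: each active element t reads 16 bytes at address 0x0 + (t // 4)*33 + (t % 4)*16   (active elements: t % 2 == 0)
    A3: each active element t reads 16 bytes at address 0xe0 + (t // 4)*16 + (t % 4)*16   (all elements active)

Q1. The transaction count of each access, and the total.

A1: 5 transactions
A2: 3 transactions
A3: 3 transactions

Answer: 5,3,3; total 11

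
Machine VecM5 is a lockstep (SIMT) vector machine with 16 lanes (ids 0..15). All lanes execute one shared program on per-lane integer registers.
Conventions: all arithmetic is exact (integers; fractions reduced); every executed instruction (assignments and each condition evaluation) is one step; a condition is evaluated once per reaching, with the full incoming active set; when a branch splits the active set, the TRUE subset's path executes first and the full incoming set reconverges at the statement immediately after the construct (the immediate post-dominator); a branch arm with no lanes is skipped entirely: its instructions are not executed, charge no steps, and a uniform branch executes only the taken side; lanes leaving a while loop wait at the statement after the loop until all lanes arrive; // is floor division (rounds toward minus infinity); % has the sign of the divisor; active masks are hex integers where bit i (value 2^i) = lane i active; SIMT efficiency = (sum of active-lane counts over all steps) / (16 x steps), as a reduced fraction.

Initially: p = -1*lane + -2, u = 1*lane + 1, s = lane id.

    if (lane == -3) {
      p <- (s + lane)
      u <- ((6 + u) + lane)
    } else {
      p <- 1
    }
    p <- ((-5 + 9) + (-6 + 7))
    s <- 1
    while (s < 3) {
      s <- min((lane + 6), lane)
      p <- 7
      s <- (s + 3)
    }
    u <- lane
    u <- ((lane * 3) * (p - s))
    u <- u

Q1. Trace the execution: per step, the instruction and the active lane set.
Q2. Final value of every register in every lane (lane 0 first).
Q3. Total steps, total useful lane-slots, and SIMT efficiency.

step 0: eval (lane == -3)            0xffff
step 1: p <- 1                       0xffff
step 2: p <- ((-5 + 9) + (-6 + 7))   0xffff
step 3: s <- 1                       0xffff
step 4: eval (s < 3)                 0xffff
step 5: s <- min((lane + 6), lane)   0xffff
step 6: p <- 7                       0xffff
step 7: s <- (s + 3)                 0xffff
step 8: eval (s < 3)                 0xffff
step 9: u <- lane                    0xffff
step 10: u <- ((lane * 3) * (p - s))  0xffff
step 11: u <- u                       0xffff

Answer: 12 steps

p: 7,7,7,7,7,7,7,7,7,7,7,7,7,7,7,7
u: 0,9,12,9,0,-15,-36,-63,-96,-135,-180,-231,-288,-351,-420,-495
s: 3,4,5,6,7,8,9,10,11,12,13,14,15,16,17,18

steps = 12; useful = 192; efficiency = 192/192 = 1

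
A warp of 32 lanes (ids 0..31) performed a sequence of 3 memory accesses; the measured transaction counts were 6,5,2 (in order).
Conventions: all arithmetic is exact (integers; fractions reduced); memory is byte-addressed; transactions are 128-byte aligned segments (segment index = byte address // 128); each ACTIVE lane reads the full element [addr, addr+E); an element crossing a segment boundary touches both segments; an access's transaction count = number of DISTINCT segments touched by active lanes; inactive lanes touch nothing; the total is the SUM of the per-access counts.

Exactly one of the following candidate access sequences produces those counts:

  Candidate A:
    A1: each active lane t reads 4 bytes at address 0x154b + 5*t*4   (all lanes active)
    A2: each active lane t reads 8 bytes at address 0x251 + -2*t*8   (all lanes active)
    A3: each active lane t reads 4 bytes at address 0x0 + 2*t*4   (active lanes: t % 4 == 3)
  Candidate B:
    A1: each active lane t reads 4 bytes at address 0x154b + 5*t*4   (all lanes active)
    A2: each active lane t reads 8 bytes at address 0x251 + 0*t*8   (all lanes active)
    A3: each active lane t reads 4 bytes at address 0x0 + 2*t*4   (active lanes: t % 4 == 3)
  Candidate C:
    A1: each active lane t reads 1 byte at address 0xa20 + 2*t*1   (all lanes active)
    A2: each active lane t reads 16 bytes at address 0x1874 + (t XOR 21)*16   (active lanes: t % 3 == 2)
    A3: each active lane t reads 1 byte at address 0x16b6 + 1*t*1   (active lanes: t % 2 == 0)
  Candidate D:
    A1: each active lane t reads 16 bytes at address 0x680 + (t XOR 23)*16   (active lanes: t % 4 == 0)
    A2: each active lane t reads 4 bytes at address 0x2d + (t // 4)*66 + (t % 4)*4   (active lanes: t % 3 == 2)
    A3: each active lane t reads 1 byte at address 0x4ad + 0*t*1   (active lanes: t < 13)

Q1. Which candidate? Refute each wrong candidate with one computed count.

B: A2 gives 1 transaction, not 5
C: A1 gives 1 transaction, not 6
D: A1 gives 4 transactions, not 6
A: all counts match (6,5,2)

Answer: A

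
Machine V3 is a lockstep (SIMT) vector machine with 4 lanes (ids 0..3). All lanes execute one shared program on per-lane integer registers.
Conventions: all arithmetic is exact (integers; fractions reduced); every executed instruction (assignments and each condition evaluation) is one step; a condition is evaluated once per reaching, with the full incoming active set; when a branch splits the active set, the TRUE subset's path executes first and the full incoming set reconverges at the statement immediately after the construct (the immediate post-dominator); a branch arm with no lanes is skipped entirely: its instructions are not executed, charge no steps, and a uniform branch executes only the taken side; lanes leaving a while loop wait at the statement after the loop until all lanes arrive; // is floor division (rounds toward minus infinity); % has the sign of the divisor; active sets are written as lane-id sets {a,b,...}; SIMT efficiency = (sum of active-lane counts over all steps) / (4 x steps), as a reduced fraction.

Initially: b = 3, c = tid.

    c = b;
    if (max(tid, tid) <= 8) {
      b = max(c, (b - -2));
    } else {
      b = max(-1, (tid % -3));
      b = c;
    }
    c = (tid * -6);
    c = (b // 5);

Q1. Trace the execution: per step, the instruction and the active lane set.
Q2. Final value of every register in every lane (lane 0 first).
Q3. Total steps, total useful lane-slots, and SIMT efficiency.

step 0: c <- b                       {0,1,2,3}
step 1: eval (max(tid, tid) <= 8)    {0,1,2,3}
step 2: b <- max(c, (b - -2))        {0,1,2,3}
step 3: c <- (tid * -6)              {0,1,2,3}
step 4: c <- (b // 5)                {0,1,2,3}

Answer: 5 steps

b: 5,5,5,5
c: 1,1,1,1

steps = 5; useful = 20; efficiency = 20/20 = 1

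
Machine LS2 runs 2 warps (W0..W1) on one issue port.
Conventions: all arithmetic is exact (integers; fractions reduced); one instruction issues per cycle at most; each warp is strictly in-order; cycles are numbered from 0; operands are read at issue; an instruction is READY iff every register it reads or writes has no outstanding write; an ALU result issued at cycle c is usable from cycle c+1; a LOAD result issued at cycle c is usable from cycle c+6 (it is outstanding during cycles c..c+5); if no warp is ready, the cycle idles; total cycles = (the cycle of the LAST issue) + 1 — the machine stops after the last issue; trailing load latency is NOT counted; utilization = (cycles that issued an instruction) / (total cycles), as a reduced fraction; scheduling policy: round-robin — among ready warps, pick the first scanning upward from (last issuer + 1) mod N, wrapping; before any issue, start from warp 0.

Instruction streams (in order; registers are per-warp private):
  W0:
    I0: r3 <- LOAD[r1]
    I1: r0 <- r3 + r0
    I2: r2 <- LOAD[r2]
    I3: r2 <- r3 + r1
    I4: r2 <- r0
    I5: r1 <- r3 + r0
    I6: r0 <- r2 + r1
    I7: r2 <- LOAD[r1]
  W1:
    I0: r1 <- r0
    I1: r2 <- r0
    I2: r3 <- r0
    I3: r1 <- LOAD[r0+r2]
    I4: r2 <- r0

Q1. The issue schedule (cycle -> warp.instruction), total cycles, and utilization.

cycle 0: W0.I0
cycle 1: W1.I0
cycle 2: W1.I1
cycle 3: W1.I2
cycle 4: W1.I3
cycle 5: W1.I4
cycle 6: W0.I1
cycle 7: W0.I2
cycle 8: idle
cycle 9: idle
cycle 10: idle
cycle 11: idle
cycle 12: idle
cycle 13: W0.I3
cycle 14: W0.I4
cycle 15: W0.I5
cycle 16: W0.I6
cycle 17: W0.I7

Answer: 18 cycles, utilization 13/18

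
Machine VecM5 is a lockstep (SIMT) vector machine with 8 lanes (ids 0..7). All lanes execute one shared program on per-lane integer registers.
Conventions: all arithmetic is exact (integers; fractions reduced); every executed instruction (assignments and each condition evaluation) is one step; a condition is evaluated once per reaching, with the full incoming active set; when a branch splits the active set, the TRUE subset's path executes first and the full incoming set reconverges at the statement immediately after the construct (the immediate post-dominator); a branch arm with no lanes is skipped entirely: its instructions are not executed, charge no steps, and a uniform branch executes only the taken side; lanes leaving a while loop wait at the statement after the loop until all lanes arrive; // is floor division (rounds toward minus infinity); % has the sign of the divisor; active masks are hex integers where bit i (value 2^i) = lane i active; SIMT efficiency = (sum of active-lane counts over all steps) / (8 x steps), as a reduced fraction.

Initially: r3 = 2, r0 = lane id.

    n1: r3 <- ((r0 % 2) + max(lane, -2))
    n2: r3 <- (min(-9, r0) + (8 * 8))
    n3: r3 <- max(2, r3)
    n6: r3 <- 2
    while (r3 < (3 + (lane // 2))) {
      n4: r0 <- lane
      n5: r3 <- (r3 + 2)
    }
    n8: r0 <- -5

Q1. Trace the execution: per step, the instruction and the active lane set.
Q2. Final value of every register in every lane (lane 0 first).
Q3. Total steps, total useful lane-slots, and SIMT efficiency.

step 0: r3 <- ((r0 % 2) + max(lane, -2)) 0xff
step 1: r3 <- (min(-9, r0) + (8 * 8)) 0xff
step 2: r3 <- max(2, r3)             0xff
step 3: r3 <- 2                      0xff
step 4: eval (r3 < (3 + (lane // 2))) 0xff
step 5: r0 <- lane                   0xff
step 6: r3 <- (r3 + 2)               0xff
step 7: eval (r3 < (3 + (lane // 2))) 0xff
step 8: r0 <- lane                   0xf0
step 9: r3 <- (r3 + 2)               0xf0
step 10: eval (r3 < (3 + (lane // 2))) 0xf0
step 11: r0 <- -5                     0xff

Answer: 12 steps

r3: 4,4,4,4,6,6,6,6
r0: -5,-5,-5,-5,-5,-5,-5,-5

steps = 12; useful = 84; efficiency = 84/96 = 7/8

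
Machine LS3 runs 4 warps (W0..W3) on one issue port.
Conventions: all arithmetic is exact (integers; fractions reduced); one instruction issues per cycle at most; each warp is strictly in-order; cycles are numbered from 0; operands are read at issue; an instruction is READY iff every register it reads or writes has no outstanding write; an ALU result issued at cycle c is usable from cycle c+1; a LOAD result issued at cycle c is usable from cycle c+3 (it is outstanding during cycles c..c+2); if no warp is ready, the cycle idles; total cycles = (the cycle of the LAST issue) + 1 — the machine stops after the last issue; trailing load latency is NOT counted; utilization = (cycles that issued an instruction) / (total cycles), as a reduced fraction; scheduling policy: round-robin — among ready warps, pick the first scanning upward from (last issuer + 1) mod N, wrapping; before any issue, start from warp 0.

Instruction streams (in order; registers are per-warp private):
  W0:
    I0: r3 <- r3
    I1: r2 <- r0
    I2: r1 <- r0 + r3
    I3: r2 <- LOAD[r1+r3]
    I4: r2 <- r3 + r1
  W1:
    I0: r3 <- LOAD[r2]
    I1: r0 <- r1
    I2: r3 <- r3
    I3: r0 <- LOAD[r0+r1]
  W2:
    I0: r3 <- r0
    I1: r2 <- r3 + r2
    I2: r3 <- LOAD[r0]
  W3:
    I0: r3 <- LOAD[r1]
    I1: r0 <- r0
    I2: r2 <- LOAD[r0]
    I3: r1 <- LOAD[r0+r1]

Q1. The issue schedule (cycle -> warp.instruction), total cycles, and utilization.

cycle 0: W0.I0
cycle 1: W1.I0
cycle 2: W2.I0
cycle 3: W3.I0
cycle 4: W0.I1
cycle 5: W1.I1
cycle 6: W2.I1
cycle 7: W3.I1
cycle 8: W0.I2
cycle 9: W1.I2
cycle 10: W2.I2
cycle 11: W3.I2
cycle 12: W0.I3
cycle 13: W1.I3
cycle 14: W3.I3
cycle 15: W0.I4

Answer: 16 cycles, utilization 1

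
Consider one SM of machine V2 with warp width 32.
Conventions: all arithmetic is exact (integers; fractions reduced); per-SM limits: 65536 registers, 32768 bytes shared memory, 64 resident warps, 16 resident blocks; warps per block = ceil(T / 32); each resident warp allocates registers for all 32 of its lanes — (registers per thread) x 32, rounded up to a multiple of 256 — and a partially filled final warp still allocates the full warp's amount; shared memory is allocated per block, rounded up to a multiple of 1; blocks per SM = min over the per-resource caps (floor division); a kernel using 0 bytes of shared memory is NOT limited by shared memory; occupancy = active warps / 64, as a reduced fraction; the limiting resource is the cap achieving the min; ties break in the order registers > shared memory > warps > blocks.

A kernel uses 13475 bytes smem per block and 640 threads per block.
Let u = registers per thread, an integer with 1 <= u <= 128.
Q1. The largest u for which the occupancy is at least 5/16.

Answer: u = 96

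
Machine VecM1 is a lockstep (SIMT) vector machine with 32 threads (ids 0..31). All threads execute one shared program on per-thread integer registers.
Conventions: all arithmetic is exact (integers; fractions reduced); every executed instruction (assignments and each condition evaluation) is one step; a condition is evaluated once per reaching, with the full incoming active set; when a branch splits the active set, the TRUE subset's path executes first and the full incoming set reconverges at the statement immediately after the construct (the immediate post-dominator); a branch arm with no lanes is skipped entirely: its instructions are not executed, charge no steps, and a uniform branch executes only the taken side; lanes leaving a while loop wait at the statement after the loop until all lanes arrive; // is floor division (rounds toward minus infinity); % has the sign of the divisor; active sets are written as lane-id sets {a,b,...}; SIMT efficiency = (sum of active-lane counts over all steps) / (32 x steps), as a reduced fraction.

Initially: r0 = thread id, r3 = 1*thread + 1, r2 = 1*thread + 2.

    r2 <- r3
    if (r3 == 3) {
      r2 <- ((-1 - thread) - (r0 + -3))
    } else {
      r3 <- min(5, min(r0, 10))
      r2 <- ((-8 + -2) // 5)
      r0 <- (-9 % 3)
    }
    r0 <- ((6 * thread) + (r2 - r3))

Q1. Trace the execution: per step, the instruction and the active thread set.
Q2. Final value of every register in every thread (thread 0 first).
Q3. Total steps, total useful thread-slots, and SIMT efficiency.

step 0: r2 <- r3                     {0,1,2,3,4,5,6,7,8,9,10,11,12,13,14,15,16,17,18,19,20,21,22,23,24,25,26,27,28,29,30,31}
step 1: eval (r3 == 3)               {0,1,2,3,4,5,6,7,8,9,10,11,12,13,14,15,16,17,18,19,20,21,22,23,24,25,26,27,28,29,30,31}
step 2: r2 <- ((-1 - thread) - (r0 + -3)) {2}
step 3: r3 <- min(5, min(r0, 10))    {0,1,3,4,5,6,7,8,9,10,11,12,13,14,15,16,17,18,19,20,21,22,23,24,25,26,27,28,29,30,31}
step 4: r2 <- ((-8 + -2) // 5)       {0,1,3,4,5,6,7,8,9,10,11,12,13,14,15,16,17,18,19,20,21,22,23,24,25,26,27,28,29,30,31}
step 5: r0 <- (-9 % 3)               {0,1,3,4,5,6,7,8,9,10,11,12,13,14,15,16,17,18,19,20,21,22,23,24,25,26,27,28,29,30,31}
step 6: r0 <- ((6 * thread) + (r2 - r3)) {0,1,2,3,4,5,6,7,8,9,10,11,12,13,14,15,16,17,18,19,20,21,22,23,24,25,26,27,28,29,30,31}

Answer: 7 steps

r0: -2,3,7,13,18,23,29,35,41,47,53,59,65,71,77,83,89,95,101,107,113,119,125,131,137,143,149,155,161,167,173,179
r3: 0,1,3,3,4,5,5,5,5,5,5,5,5,5,5,5,5,5,5,5,5,5,5,5,5,5,5,5,5,5,5,5
r2: -2,-2,-2,-2,-2,-2,-2,-2,-2,-2,-2,-2,-2,-2,-2,-2,-2,-2,-2,-2,-2,-2,-2,-2,-2,-2,-2,-2,-2,-2,-2,-2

steps = 7; useful = 190; efficiency = 190/224 = 95/112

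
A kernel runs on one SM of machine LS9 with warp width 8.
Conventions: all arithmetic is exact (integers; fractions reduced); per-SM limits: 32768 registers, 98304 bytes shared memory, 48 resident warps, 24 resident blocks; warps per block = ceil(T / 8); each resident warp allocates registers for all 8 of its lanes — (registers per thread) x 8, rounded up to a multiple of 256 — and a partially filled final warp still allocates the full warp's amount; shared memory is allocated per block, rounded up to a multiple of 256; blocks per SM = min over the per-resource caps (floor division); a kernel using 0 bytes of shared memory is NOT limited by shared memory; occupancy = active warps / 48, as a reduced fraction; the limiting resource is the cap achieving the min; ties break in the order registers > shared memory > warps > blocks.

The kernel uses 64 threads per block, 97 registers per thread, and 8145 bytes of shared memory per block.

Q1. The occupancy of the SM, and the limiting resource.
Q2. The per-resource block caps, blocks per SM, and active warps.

Answer: occupancy 2/3, limited by registers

registers: 4 blocks
shared memory: 12 blocks
warps: 6 blocks
blocks: 24 blocks

Answer: 4 blocks, 32 active warps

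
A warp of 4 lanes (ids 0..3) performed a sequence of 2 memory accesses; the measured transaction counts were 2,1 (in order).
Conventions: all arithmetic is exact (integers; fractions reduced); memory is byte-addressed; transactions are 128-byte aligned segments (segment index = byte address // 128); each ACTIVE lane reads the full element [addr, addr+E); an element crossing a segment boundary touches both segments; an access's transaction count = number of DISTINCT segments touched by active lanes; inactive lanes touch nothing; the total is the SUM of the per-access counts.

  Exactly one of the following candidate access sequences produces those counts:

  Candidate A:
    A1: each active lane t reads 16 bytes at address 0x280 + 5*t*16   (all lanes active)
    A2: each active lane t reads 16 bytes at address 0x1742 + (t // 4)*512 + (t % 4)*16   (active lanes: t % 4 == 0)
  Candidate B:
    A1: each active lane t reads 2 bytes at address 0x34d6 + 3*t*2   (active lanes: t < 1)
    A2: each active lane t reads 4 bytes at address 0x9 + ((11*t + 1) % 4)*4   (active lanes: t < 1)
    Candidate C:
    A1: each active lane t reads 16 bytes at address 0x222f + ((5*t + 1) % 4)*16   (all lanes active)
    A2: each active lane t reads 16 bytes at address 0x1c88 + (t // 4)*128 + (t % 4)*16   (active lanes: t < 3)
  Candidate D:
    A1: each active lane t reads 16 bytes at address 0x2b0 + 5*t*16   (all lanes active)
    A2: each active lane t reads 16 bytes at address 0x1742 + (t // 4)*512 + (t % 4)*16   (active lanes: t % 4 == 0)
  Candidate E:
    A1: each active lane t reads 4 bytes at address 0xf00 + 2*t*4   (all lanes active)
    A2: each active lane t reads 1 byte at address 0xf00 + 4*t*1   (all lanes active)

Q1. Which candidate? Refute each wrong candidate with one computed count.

B: A1 gives 1 transaction, not 2
C: A1 gives 1 transaction, not 2
D: A1 gives 3 transactions, not 2
E: A1 gives 1 transaction, not 2
A: all counts match (2,1)

Answer: A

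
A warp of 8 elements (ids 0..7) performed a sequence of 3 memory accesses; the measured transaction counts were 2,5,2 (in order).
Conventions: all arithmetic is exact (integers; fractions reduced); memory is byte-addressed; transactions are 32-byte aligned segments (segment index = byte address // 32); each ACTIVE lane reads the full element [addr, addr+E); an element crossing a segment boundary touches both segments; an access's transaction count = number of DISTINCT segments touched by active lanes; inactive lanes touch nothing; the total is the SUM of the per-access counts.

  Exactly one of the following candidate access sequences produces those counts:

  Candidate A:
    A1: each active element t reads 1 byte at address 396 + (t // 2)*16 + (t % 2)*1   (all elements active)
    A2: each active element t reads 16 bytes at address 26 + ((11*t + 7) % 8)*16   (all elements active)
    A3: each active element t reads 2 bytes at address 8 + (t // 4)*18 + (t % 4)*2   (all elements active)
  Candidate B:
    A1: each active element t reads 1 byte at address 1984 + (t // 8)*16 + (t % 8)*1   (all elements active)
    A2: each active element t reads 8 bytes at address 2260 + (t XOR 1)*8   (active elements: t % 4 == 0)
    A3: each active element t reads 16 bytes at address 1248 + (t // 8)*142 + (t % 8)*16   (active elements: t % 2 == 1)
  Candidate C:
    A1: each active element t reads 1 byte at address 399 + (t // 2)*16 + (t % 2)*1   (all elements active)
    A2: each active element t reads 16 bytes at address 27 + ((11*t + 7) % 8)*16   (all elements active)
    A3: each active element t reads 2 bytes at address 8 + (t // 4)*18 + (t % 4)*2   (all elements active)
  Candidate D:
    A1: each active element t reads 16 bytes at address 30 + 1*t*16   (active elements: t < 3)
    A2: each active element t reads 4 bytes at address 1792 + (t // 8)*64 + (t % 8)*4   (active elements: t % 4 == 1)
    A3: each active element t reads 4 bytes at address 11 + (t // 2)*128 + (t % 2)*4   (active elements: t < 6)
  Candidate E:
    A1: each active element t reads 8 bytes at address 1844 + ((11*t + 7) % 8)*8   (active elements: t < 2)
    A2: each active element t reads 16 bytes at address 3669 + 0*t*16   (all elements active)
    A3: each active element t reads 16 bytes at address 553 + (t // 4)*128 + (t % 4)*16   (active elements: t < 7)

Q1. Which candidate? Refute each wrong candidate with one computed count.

B: A1 gives 1 transaction, not 2
C: A1 gives 3 transactions, not 2
D: A1 gives 3 transactions, not 2
E: A2 gives 2 transactions, not 5
A: all counts match (2,5,2)

Answer: A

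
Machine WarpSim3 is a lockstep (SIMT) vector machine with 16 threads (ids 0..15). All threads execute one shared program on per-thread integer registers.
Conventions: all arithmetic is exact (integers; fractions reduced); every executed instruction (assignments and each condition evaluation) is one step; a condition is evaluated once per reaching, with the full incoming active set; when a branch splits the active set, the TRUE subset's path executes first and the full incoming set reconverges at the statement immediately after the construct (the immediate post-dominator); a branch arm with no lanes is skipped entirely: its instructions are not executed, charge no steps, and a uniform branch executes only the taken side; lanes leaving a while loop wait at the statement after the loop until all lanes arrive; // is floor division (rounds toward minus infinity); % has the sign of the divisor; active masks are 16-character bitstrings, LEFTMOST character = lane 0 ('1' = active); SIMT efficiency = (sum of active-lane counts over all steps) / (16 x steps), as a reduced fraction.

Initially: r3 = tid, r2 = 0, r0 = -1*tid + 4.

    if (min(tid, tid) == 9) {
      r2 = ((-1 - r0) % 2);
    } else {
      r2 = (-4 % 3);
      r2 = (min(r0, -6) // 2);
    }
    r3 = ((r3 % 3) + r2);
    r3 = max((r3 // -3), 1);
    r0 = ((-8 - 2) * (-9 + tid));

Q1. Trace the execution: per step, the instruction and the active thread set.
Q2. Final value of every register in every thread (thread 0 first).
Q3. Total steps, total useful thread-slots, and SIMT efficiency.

step 0: eval (min(tid, tid) == 9)    1111111111111111
step 1: r2 <- ((-1 - r0) % 2)        0000000001000000
step 2: r2 <- (-4 % 3)               1111111110111111
step 3: r2 <- (min(r0, -6) // 2)     1111111110111111
step 4: r3 <- ((r3 % 3) + r2)        1111111111111111
step 5: r3 <- max((r3 // -3), 1)     1111111111111111
step 6: r0 <- ((-8 - 2) * (-9 + tid)) 1111111111111111

Answer: 7 steps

r3: 1,1,1,1,1,1,1,1,1,1,1,1,1,1,1,2
r2: -3,-3,-3,-3,-3,-3,-3,-3,-3,0,-3,-4,-4,-5,-5,-6
r0: 90,80,70,60,50,40,30,20,10,0,-10,-20,-30,-40,-50,-60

steps = 7; useful = 95; efficiency = 95/112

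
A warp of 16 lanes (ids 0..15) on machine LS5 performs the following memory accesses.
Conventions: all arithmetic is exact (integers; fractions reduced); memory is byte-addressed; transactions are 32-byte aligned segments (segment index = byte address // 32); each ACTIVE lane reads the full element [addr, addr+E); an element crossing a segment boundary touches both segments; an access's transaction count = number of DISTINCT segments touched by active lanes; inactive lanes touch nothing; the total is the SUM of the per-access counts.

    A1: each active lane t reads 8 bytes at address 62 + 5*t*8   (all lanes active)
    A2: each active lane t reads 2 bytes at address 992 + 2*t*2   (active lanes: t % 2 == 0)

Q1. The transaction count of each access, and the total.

A1: 20 transactions
A2: 2 transactions

Answer: 20,2; total 22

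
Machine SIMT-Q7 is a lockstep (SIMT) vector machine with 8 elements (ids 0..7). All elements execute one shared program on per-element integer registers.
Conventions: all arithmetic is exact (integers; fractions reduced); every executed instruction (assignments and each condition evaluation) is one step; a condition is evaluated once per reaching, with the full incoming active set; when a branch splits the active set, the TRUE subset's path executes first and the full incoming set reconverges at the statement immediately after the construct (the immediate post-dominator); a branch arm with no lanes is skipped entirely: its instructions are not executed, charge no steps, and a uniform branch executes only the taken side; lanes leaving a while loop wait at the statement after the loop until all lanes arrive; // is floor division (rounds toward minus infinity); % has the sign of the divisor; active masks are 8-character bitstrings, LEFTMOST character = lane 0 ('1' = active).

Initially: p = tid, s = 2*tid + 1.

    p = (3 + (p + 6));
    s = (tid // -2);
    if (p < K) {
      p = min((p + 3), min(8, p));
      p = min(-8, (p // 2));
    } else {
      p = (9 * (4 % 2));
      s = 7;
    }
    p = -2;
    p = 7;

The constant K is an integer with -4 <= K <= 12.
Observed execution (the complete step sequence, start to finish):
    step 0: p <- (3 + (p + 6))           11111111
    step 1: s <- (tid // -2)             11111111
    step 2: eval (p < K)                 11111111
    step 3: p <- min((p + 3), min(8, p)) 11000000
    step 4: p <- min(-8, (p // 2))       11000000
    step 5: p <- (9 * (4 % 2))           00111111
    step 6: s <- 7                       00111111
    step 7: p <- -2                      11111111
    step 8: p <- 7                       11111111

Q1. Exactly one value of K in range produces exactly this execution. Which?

Answer: K = 11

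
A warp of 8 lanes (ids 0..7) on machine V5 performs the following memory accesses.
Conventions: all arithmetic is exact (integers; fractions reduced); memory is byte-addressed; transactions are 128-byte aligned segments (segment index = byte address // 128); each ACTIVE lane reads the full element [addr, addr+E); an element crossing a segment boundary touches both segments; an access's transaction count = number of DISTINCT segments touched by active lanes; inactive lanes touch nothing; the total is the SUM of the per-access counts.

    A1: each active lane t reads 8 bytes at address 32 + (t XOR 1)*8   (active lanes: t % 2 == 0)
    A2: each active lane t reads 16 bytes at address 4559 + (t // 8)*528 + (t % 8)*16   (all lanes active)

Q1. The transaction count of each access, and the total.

A1: 1 transaction
A2: 2 transactions

Answer: 1,2; total 3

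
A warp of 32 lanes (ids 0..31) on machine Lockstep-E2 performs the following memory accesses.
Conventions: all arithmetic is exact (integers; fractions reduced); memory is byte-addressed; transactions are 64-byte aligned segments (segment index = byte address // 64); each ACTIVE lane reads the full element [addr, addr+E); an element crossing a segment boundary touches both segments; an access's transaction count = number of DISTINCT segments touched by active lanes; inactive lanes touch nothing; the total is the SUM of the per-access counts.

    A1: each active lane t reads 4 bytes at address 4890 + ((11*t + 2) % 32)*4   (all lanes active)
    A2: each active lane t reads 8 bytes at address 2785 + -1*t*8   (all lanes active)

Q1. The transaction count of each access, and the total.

A1: 3 transactions
A2: 5 transactions

Answer: 3,5; total 8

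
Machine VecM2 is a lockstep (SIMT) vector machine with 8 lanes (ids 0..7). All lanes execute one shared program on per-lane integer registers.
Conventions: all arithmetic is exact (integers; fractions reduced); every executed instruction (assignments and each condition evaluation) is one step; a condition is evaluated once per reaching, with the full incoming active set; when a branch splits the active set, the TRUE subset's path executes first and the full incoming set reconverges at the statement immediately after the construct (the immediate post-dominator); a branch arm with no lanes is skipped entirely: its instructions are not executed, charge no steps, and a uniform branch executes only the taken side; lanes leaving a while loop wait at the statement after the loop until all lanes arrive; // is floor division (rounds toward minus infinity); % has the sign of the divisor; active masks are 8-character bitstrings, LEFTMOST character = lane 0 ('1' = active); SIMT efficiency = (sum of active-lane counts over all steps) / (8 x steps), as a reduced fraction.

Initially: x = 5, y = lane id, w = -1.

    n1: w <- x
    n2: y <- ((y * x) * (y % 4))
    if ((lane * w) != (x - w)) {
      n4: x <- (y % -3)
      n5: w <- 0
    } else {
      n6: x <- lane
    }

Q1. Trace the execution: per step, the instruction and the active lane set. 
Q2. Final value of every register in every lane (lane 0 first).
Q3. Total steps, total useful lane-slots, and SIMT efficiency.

step 0: w <- x                       11111111
step 1: y <- ((y * x) * (y % 4))     11111111
step 2: eval ((lane * w) != (x - w)) 11111111
step 3: x <- (y % -3)                01111111
step 4: w <- 0                       01111111
step 5: x <- lane                    10000000

Answer: 6 steps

x: 0,-1,-1,0,0,-2,0,0
y: 0,5,20,45,0,25,60,105
w: 5,0,0,0,0,0,0,0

steps = 6; useful = 39; efficiency = 39/48 = 13/16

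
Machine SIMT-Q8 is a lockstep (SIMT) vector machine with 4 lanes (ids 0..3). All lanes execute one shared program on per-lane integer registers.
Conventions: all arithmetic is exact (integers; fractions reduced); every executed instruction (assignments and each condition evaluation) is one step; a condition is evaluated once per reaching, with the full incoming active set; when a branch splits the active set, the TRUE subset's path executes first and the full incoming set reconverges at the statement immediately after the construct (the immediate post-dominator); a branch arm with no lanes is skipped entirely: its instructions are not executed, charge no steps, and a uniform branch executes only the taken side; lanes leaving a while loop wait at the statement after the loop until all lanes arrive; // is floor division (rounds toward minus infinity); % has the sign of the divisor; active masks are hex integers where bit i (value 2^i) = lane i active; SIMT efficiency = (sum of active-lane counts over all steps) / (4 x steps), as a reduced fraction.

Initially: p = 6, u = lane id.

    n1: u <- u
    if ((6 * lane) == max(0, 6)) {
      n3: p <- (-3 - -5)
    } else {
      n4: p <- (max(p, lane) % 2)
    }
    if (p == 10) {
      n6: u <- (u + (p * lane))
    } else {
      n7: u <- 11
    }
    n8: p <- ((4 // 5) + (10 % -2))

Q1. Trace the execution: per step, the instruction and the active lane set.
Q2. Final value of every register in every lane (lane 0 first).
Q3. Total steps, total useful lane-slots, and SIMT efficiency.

step 0: u <- u                       0xf
step 1: eval ((6 * lane) == max(0, 6)) 0xf
step 2: p <- (-3 - -5)               0x2
step 3: p <- (max(p, lane) % 2)      0xd
step 4: eval (p == 10)               0xf
step 5: u <- 11                      0xf
step 6: p <- ((4 // 5) + (10 % -2))  0xf

Answer: 7 steps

p: 0,0,0,0
u: 11,11,11,11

steps = 7; useful = 24; efficiency = 24/28 = 6/7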